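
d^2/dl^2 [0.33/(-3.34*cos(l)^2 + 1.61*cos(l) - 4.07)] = (14.725392*(1 - cos(l)^2)^2 - 5.323626*cos(l)^3 - 9.725727*cos(l)^2 + 12.809643*cos(l) - 7.46427)/(3.34*cos(l)^2 - 1.61*cos(l) + 4.07)^3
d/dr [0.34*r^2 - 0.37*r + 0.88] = 0.68*r - 0.37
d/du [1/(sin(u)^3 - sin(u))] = (-2/cos(u)^2 + sin(u)^(-2))/cos(u)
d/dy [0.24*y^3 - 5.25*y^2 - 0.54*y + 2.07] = 0.72*y^2 - 10.5*y - 0.54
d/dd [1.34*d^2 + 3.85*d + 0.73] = 2.68*d + 3.85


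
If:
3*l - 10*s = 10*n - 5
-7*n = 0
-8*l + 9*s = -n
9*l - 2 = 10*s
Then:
No Solution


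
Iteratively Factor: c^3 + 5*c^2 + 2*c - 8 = (c + 4)*(c^2 + c - 2) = (c - 1)*(c + 4)*(c + 2)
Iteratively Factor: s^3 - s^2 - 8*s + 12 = (s - 2)*(s^2 + s - 6) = (s - 2)*(s + 3)*(s - 2)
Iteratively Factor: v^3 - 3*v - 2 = (v + 1)*(v^2 - v - 2) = (v + 1)^2*(v - 2)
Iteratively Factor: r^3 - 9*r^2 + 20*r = (r - 4)*(r^2 - 5*r) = (r - 5)*(r - 4)*(r)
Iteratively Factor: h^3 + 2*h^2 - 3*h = (h)*(h^2 + 2*h - 3) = h*(h - 1)*(h + 3)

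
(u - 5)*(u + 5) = u^2 - 25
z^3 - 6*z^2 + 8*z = z*(z - 4)*(z - 2)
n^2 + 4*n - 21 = (n - 3)*(n + 7)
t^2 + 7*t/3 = t*(t + 7/3)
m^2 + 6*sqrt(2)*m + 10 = (m + sqrt(2))*(m + 5*sqrt(2))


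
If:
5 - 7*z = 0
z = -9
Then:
No Solution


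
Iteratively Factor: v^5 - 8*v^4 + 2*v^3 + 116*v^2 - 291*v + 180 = (v + 4)*(v^4 - 12*v^3 + 50*v^2 - 84*v + 45) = (v - 3)*(v + 4)*(v^3 - 9*v^2 + 23*v - 15) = (v - 5)*(v - 3)*(v + 4)*(v^2 - 4*v + 3) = (v - 5)*(v - 3)*(v - 1)*(v + 4)*(v - 3)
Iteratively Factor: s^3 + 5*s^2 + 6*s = (s + 3)*(s^2 + 2*s) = (s + 2)*(s + 3)*(s)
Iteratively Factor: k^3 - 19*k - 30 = (k + 2)*(k^2 - 2*k - 15) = (k + 2)*(k + 3)*(k - 5)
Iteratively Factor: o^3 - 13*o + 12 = (o - 3)*(o^2 + 3*o - 4) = (o - 3)*(o + 4)*(o - 1)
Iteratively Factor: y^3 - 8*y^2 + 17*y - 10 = (y - 1)*(y^2 - 7*y + 10) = (y - 5)*(y - 1)*(y - 2)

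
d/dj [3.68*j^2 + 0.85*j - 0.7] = 7.36*j + 0.85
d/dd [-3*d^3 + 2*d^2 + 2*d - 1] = -9*d^2 + 4*d + 2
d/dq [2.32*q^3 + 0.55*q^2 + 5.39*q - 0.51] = 6.96*q^2 + 1.1*q + 5.39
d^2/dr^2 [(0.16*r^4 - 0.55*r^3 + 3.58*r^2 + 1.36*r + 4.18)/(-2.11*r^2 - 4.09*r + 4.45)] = (-1.424672*r^6 - 8.28470399999999*r^5 - 7.04505599999999*r^4 + 125.003012*r^3 - 411.427578*r^2 - 227.707962*r - 409.634396)/(9.393931*r^6 + 54.627267*r^5 + 46.453338*r^4 - 162.000401*r^3 - 97.97031*r^2 + 242.976675*r - 88.121125)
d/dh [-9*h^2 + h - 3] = 1 - 18*h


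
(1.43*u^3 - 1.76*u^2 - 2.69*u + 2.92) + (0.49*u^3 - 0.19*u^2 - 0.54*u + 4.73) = 1.92*u^3 - 1.95*u^2 - 3.23*u + 7.65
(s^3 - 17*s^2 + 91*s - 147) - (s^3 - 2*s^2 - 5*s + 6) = -15*s^2 + 96*s - 153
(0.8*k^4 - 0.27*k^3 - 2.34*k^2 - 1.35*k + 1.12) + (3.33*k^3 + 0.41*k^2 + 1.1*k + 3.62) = 0.8*k^4 + 3.06*k^3 - 1.93*k^2 - 0.25*k + 4.74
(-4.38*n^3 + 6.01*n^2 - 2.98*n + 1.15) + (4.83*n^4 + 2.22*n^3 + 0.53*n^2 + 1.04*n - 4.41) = 4.83*n^4 - 2.16*n^3 + 6.54*n^2 - 1.94*n - 3.26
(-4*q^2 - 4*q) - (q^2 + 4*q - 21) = -5*q^2 - 8*q + 21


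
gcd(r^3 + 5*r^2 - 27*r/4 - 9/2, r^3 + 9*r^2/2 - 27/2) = r - 3/2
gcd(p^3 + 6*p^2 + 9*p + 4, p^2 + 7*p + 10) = 1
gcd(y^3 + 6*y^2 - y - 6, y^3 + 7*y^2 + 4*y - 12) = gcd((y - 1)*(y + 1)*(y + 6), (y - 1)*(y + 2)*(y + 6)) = y^2 + 5*y - 6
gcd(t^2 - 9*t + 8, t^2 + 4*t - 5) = t - 1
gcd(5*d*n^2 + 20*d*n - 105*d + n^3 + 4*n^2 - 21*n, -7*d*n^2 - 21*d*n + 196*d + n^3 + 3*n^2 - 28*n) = n + 7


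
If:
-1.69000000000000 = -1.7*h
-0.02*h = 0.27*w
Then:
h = 0.99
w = -0.07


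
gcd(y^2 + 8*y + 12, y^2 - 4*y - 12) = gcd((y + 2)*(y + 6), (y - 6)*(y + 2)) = y + 2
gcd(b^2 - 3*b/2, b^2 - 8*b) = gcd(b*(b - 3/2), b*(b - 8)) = b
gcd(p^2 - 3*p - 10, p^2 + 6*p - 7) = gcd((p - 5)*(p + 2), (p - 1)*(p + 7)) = 1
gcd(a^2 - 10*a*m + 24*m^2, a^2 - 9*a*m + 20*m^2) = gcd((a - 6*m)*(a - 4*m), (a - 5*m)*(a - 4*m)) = a - 4*m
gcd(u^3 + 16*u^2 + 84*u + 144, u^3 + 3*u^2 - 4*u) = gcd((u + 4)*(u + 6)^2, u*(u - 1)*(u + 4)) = u + 4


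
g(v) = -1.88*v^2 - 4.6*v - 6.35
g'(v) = -3.76*v - 4.6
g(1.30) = -15.51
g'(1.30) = -9.49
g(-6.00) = -46.43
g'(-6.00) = 17.96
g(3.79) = -50.79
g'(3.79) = -18.85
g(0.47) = -8.93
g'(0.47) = -6.37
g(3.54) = -46.19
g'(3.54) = -17.91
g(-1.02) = -3.61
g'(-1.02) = -0.76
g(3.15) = -39.49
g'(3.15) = -16.44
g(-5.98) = -46.07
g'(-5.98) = 17.88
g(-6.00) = -46.43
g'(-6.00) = 17.96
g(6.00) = -101.63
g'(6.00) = -27.16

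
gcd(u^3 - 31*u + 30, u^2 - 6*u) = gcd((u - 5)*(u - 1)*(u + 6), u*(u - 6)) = 1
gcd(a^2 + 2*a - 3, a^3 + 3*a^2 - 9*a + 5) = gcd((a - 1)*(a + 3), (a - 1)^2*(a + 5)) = a - 1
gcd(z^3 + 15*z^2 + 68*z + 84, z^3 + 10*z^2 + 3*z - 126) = z^2 + 13*z + 42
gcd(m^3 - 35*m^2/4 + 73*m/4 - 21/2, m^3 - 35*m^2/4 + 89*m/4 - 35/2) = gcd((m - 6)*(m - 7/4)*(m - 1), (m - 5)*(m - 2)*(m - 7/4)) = m - 7/4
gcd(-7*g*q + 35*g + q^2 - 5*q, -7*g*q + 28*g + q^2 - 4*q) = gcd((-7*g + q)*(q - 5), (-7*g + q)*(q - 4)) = -7*g + q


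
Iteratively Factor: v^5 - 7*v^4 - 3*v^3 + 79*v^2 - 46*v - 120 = (v - 5)*(v^4 - 2*v^3 - 13*v^2 + 14*v + 24) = (v - 5)*(v - 2)*(v^3 - 13*v - 12) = (v - 5)*(v - 2)*(v + 1)*(v^2 - v - 12) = (v - 5)*(v - 4)*(v - 2)*(v + 1)*(v + 3)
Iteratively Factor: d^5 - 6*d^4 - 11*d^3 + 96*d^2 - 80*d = (d)*(d^4 - 6*d^3 - 11*d^2 + 96*d - 80) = d*(d - 5)*(d^3 - d^2 - 16*d + 16) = d*(d - 5)*(d - 1)*(d^2 - 16) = d*(d - 5)*(d - 1)*(d + 4)*(d - 4)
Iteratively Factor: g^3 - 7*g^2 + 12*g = (g - 3)*(g^2 - 4*g) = g*(g - 3)*(g - 4)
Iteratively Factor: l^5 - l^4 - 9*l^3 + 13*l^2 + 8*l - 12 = (l - 2)*(l^4 + l^3 - 7*l^2 - l + 6) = (l - 2)^2*(l^3 + 3*l^2 - l - 3) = (l - 2)^2*(l - 1)*(l^2 + 4*l + 3) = (l - 2)^2*(l - 1)*(l + 3)*(l + 1)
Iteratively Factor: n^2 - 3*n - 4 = (n + 1)*(n - 4)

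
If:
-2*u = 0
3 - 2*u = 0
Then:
No Solution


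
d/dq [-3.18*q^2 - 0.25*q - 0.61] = -6.36*q - 0.25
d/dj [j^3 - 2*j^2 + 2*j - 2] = 3*j^2 - 4*j + 2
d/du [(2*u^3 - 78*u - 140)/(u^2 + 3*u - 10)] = 2*(u^2 - 4*u + 24)/(u^2 - 4*u + 4)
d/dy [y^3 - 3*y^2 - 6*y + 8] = 3*y^2 - 6*y - 6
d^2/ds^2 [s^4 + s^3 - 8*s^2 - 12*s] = 12*s^2 + 6*s - 16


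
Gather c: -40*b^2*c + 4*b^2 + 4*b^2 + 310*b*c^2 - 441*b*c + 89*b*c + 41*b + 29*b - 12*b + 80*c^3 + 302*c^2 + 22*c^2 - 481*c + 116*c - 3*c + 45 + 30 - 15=8*b^2 + 58*b + 80*c^3 + c^2*(310*b + 324) + c*(-40*b^2 - 352*b - 368) + 60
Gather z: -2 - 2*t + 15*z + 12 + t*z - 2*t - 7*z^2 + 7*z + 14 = -4*t - 7*z^2 + z*(t + 22) + 24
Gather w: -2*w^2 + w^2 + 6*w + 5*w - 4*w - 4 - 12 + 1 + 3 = -w^2 + 7*w - 12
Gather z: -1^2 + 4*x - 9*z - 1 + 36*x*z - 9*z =4*x + z*(36*x - 18) - 2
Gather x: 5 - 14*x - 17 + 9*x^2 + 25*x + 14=9*x^2 + 11*x + 2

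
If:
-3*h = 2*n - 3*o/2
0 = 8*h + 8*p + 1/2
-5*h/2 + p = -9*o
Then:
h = -p - 1/16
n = 29*p/24 + 31/384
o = -7*p/18 - 5/288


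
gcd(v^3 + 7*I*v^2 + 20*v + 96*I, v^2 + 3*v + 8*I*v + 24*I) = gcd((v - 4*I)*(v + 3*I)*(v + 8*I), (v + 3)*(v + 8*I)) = v + 8*I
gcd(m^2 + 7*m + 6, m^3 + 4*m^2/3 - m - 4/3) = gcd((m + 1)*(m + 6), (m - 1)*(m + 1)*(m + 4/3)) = m + 1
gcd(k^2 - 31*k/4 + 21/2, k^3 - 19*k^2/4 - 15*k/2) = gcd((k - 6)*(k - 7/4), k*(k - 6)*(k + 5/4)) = k - 6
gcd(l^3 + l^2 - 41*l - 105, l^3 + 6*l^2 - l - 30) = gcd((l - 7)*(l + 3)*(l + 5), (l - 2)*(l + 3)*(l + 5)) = l^2 + 8*l + 15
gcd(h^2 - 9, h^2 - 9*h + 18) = h - 3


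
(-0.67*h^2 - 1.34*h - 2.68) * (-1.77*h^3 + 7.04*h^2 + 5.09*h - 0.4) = 1.1859*h^5 - 2.345*h^4 - 8.1003*h^3 - 25.4198*h^2 - 13.1052*h + 1.072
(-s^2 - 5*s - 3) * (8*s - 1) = -8*s^3 - 39*s^2 - 19*s + 3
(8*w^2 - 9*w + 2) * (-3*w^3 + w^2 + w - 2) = -24*w^5 + 35*w^4 - 7*w^3 - 23*w^2 + 20*w - 4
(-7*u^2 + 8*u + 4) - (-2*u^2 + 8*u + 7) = -5*u^2 - 3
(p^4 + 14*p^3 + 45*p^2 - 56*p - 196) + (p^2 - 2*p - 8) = p^4 + 14*p^3 + 46*p^2 - 58*p - 204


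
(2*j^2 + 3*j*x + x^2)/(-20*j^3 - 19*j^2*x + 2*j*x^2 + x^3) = (2*j + x)/(-20*j^2 + j*x + x^2)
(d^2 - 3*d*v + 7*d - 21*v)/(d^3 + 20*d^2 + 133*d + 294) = (d - 3*v)/(d^2 + 13*d + 42)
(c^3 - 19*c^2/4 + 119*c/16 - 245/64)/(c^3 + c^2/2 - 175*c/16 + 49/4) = (c - 5/4)/(c + 4)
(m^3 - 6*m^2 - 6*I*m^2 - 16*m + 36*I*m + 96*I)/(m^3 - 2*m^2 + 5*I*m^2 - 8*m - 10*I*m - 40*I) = (m^2 + m*(-8 - 6*I) + 48*I)/(m^2 + m*(-4 + 5*I) - 20*I)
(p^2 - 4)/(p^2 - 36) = (p^2 - 4)/(p^2 - 36)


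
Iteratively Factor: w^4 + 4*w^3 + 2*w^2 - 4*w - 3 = (w + 1)*(w^3 + 3*w^2 - w - 3) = (w + 1)*(w + 3)*(w^2 - 1) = (w - 1)*(w + 1)*(w + 3)*(w + 1)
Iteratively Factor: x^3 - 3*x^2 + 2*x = (x - 2)*(x^2 - x) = x*(x - 2)*(x - 1)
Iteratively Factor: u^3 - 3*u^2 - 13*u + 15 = (u - 5)*(u^2 + 2*u - 3) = (u - 5)*(u - 1)*(u + 3)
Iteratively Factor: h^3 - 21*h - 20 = (h - 5)*(h^2 + 5*h + 4) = (h - 5)*(h + 1)*(h + 4)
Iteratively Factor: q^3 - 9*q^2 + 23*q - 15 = (q - 5)*(q^2 - 4*q + 3) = (q - 5)*(q - 1)*(q - 3)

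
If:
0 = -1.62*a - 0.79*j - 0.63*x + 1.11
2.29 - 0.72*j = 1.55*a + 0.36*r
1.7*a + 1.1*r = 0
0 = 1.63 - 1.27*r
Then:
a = -0.83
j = 4.33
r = 1.28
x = -1.53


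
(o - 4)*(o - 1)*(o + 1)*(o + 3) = o^4 - o^3 - 13*o^2 + o + 12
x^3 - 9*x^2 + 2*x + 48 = (x - 8)*(x - 3)*(x + 2)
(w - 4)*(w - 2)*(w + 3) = w^3 - 3*w^2 - 10*w + 24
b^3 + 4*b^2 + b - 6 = (b - 1)*(b + 2)*(b + 3)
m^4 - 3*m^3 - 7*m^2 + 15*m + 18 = (m - 3)^2*(m + 1)*(m + 2)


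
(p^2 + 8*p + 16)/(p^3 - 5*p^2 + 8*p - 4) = (p^2 + 8*p + 16)/(p^3 - 5*p^2 + 8*p - 4)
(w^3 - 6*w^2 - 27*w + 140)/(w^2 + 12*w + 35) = (w^2 - 11*w + 28)/(w + 7)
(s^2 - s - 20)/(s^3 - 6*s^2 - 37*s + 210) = (s + 4)/(s^2 - s - 42)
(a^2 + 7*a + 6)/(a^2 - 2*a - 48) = (a + 1)/(a - 8)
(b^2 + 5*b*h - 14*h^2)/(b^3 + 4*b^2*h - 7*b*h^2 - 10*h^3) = (b + 7*h)/(b^2 + 6*b*h + 5*h^2)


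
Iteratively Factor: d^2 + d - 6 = (d - 2)*(d + 3)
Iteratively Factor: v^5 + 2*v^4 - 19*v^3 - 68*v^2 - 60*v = (v + 3)*(v^4 - v^3 - 16*v^2 - 20*v) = (v + 2)*(v + 3)*(v^3 - 3*v^2 - 10*v) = (v - 5)*(v + 2)*(v + 3)*(v^2 + 2*v) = (v - 5)*(v + 2)^2*(v + 3)*(v)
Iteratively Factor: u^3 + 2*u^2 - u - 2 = (u + 1)*(u^2 + u - 2) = (u - 1)*(u + 1)*(u + 2)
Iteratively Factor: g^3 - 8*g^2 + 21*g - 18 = (g - 3)*(g^2 - 5*g + 6) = (g - 3)^2*(g - 2)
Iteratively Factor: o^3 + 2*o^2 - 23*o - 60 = (o + 4)*(o^2 - 2*o - 15) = (o - 5)*(o + 4)*(o + 3)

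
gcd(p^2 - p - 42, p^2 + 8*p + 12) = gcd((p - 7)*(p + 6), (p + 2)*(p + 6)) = p + 6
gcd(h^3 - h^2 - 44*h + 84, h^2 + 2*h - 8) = h - 2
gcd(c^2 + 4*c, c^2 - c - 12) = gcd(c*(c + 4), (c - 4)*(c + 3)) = 1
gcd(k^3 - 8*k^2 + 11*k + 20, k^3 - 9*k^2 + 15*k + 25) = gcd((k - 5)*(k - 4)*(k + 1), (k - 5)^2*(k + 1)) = k^2 - 4*k - 5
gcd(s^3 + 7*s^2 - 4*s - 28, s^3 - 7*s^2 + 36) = s + 2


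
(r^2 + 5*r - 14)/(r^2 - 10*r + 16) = (r + 7)/(r - 8)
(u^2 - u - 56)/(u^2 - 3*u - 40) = (u + 7)/(u + 5)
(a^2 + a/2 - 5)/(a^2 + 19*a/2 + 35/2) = (a - 2)/(a + 7)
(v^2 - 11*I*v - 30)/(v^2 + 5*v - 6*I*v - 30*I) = (v - 5*I)/(v + 5)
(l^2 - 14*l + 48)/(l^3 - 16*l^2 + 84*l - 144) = (l - 8)/(l^2 - 10*l + 24)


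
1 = 1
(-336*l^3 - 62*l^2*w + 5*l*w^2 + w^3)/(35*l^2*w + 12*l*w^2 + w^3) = (-48*l^2 - 2*l*w + w^2)/(w*(5*l + w))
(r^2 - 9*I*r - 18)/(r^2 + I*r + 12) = (r - 6*I)/(r + 4*I)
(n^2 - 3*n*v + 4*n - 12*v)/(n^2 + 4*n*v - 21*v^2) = (n + 4)/(n + 7*v)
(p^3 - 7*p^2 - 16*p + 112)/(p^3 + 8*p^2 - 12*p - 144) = (p^2 - 3*p - 28)/(p^2 + 12*p + 36)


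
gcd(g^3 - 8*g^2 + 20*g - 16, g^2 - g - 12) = g - 4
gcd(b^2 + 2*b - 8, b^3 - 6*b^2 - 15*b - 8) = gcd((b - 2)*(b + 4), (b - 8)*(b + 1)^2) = 1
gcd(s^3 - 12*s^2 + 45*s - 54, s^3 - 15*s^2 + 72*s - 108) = s^2 - 9*s + 18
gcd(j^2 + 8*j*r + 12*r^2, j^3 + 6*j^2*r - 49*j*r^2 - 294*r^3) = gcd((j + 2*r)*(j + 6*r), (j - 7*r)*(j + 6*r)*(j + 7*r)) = j + 6*r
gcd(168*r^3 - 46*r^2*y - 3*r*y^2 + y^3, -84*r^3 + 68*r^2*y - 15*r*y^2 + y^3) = -6*r + y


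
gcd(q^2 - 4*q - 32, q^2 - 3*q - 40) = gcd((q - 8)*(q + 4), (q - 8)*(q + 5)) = q - 8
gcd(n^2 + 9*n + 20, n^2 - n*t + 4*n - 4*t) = n + 4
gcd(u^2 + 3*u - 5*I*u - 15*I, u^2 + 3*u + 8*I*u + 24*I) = u + 3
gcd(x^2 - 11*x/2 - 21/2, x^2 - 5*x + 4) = 1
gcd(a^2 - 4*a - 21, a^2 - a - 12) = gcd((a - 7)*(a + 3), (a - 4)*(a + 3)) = a + 3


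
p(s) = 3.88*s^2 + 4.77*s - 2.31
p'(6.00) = 51.33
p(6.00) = 165.99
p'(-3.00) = -18.51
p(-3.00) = 18.30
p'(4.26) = 37.83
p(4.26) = 88.42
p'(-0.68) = -0.51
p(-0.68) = -3.76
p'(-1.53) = -7.10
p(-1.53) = -0.53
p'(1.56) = 16.88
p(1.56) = 14.57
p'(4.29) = 38.06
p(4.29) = 89.56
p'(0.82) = 11.13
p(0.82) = 4.21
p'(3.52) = 32.09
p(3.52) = 62.56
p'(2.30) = 22.62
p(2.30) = 29.19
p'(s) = 7.76*s + 4.77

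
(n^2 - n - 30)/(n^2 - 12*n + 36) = (n + 5)/(n - 6)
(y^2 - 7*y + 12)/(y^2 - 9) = (y - 4)/(y + 3)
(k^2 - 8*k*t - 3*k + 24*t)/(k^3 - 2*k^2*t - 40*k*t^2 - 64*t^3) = (k - 3)/(k^2 + 6*k*t + 8*t^2)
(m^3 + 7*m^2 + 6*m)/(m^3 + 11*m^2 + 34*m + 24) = m/(m + 4)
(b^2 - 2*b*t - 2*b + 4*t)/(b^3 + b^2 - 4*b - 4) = (b - 2*t)/(b^2 + 3*b + 2)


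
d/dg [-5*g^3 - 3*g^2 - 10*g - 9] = -15*g^2 - 6*g - 10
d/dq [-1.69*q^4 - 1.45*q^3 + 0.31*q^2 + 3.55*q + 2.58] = -6.76*q^3 - 4.35*q^2 + 0.62*q + 3.55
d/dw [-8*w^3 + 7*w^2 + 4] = 2*w*(7 - 12*w)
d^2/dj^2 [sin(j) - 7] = -sin(j)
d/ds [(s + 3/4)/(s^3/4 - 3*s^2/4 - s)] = (-8*s^3 + 3*s^2 + 18*s + 12)/(s^2*(s^4 - 6*s^3 + s^2 + 24*s + 16))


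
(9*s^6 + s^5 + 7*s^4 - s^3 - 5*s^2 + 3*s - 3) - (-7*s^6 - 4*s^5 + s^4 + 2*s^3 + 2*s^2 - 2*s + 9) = 16*s^6 + 5*s^5 + 6*s^4 - 3*s^3 - 7*s^2 + 5*s - 12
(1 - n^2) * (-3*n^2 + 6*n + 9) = 3*n^4 - 6*n^3 - 12*n^2 + 6*n + 9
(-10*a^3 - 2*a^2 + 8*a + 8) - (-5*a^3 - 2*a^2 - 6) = -5*a^3 + 8*a + 14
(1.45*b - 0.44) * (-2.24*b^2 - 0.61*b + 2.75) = -3.248*b^3 + 0.1011*b^2 + 4.2559*b - 1.21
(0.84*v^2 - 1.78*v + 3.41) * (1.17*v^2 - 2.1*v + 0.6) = 0.9828*v^4 - 3.8466*v^3 + 8.2317*v^2 - 8.229*v + 2.046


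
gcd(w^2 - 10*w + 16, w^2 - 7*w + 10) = w - 2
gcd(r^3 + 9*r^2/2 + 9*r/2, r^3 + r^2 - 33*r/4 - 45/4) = r + 3/2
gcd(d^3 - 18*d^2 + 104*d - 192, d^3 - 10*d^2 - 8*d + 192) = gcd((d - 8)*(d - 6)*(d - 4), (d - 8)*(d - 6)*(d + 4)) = d^2 - 14*d + 48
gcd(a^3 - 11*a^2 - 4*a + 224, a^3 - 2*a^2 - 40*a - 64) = a^2 - 4*a - 32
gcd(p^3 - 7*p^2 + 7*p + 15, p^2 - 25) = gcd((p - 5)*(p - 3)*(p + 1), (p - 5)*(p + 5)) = p - 5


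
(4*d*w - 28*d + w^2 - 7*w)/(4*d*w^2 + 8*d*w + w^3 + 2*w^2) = (w - 7)/(w*(w + 2))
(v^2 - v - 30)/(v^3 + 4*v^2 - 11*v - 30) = (v - 6)/(v^2 - v - 6)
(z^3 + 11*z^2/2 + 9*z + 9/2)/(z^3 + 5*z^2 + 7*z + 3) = (z + 3/2)/(z + 1)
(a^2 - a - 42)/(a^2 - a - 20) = (-a^2 + a + 42)/(-a^2 + a + 20)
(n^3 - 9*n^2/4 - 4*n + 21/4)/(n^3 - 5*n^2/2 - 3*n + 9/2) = (4*n + 7)/(2*(2*n + 3))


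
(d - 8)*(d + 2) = d^2 - 6*d - 16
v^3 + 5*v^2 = v^2*(v + 5)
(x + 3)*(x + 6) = x^2 + 9*x + 18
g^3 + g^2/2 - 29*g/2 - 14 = (g - 4)*(g + 1)*(g + 7/2)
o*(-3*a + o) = -3*a*o + o^2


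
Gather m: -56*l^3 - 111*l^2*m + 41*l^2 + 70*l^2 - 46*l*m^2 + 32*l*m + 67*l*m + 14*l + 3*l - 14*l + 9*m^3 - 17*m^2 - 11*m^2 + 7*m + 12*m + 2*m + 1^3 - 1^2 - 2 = -56*l^3 + 111*l^2 + 3*l + 9*m^3 + m^2*(-46*l - 28) + m*(-111*l^2 + 99*l + 21) - 2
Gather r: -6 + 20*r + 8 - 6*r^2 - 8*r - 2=-6*r^2 + 12*r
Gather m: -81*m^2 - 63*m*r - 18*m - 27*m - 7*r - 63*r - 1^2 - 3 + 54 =-81*m^2 + m*(-63*r - 45) - 70*r + 50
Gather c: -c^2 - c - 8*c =-c^2 - 9*c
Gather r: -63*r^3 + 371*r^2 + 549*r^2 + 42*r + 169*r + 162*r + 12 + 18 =-63*r^3 + 920*r^2 + 373*r + 30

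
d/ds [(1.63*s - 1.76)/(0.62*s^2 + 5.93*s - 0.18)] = (-1.0106*s^2 + 2.1824*s + 10.1434)/(0.3844*s^4 + 7.3532*s^3 + 34.9417*s^2 - 2.1348*s + 0.0324)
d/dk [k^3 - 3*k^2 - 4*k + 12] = 3*k^2 - 6*k - 4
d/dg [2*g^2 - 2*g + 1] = 4*g - 2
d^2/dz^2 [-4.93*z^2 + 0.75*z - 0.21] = -9.86000000000000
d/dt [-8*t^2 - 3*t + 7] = -16*t - 3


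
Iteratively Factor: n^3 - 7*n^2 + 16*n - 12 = (n - 2)*(n^2 - 5*n + 6) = (n - 3)*(n - 2)*(n - 2)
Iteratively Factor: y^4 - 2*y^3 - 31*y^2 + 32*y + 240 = (y + 4)*(y^3 - 6*y^2 - 7*y + 60) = (y - 5)*(y + 4)*(y^2 - y - 12) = (y - 5)*(y + 3)*(y + 4)*(y - 4)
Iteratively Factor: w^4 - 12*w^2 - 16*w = (w - 4)*(w^3 + 4*w^2 + 4*w) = (w - 4)*(w + 2)*(w^2 + 2*w) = (w - 4)*(w + 2)^2*(w)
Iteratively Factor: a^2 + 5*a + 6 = (a + 3)*(a + 2)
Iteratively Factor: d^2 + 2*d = (d)*(d + 2)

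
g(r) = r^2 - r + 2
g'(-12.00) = -25.00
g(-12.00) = 158.00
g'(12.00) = 23.00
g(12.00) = 134.00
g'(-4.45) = -9.90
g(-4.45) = 26.25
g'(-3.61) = -8.22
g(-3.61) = 18.64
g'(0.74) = 0.48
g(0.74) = 1.81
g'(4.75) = 8.50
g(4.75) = 19.81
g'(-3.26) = -7.52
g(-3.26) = 15.89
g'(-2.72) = -6.44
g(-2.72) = 12.12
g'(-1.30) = -3.60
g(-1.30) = 4.99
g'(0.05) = -0.90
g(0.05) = 1.95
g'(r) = 2*r - 1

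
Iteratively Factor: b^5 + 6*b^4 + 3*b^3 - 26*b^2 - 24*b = (b)*(b^4 + 6*b^3 + 3*b^2 - 26*b - 24) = b*(b + 3)*(b^3 + 3*b^2 - 6*b - 8) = b*(b + 3)*(b + 4)*(b^2 - b - 2) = b*(b + 1)*(b + 3)*(b + 4)*(b - 2)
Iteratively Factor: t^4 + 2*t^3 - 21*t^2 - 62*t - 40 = (t + 1)*(t^3 + t^2 - 22*t - 40) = (t - 5)*(t + 1)*(t^2 + 6*t + 8) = (t - 5)*(t + 1)*(t + 2)*(t + 4)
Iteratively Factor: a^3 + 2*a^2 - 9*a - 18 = (a + 2)*(a^2 - 9) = (a + 2)*(a + 3)*(a - 3)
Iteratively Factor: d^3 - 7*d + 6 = (d - 2)*(d^2 + 2*d - 3) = (d - 2)*(d + 3)*(d - 1)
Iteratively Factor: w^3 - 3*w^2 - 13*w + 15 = (w - 5)*(w^2 + 2*w - 3) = (w - 5)*(w + 3)*(w - 1)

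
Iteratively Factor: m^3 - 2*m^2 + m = (m - 1)*(m^2 - m) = m*(m - 1)*(m - 1)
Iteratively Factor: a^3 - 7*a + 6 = (a - 1)*(a^2 + a - 6) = (a - 2)*(a - 1)*(a + 3)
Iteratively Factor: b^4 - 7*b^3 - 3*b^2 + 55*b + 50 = (b + 2)*(b^3 - 9*b^2 + 15*b + 25) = (b - 5)*(b + 2)*(b^2 - 4*b - 5) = (b - 5)*(b + 1)*(b + 2)*(b - 5)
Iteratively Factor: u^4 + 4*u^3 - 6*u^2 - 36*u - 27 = (u + 3)*(u^3 + u^2 - 9*u - 9) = (u + 1)*(u + 3)*(u^2 - 9) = (u + 1)*(u + 3)^2*(u - 3)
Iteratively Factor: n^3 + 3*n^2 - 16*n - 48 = (n + 4)*(n^2 - n - 12) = (n - 4)*(n + 4)*(n + 3)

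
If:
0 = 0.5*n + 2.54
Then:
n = -5.08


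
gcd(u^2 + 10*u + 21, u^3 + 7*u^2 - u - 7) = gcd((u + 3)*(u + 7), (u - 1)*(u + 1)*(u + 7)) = u + 7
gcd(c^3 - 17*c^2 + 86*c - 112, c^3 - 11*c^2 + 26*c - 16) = c^2 - 10*c + 16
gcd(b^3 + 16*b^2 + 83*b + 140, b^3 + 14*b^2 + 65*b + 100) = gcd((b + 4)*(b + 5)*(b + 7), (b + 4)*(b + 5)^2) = b^2 + 9*b + 20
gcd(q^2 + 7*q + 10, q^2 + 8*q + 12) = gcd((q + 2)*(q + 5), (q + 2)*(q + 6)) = q + 2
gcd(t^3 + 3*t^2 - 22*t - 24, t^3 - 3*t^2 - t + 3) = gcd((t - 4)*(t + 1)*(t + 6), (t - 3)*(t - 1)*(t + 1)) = t + 1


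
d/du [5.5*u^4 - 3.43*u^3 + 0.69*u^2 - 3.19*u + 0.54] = 22.0*u^3 - 10.29*u^2 + 1.38*u - 3.19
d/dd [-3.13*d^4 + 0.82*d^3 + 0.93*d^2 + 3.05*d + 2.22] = -12.52*d^3 + 2.46*d^2 + 1.86*d + 3.05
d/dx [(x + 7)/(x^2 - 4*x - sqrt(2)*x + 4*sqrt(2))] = (x^2 - 4*x - sqrt(2)*x + (x + 7)*(-2*x + sqrt(2) + 4) + 4*sqrt(2))/(x^2 - 4*x - sqrt(2)*x + 4*sqrt(2))^2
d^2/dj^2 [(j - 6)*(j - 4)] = 2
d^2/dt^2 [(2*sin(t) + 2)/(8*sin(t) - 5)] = 26*(-8*sin(t)^2 - 5*sin(t) + 16)/(8*sin(t) - 5)^3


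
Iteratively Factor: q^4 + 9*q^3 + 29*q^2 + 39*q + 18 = (q + 3)*(q^3 + 6*q^2 + 11*q + 6) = (q + 1)*(q + 3)*(q^2 + 5*q + 6) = (q + 1)*(q + 3)^2*(q + 2)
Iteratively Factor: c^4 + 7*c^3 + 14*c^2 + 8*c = (c)*(c^3 + 7*c^2 + 14*c + 8) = c*(c + 4)*(c^2 + 3*c + 2) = c*(c + 1)*(c + 4)*(c + 2)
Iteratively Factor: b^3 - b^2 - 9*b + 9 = (b - 1)*(b^2 - 9) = (b - 3)*(b - 1)*(b + 3)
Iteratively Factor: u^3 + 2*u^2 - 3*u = (u - 1)*(u^2 + 3*u) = u*(u - 1)*(u + 3)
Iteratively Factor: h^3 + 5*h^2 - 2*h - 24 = (h + 3)*(h^2 + 2*h - 8) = (h + 3)*(h + 4)*(h - 2)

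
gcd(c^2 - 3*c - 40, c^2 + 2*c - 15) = c + 5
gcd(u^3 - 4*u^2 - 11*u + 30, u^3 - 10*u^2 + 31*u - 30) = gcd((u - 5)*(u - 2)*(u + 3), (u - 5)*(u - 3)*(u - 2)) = u^2 - 7*u + 10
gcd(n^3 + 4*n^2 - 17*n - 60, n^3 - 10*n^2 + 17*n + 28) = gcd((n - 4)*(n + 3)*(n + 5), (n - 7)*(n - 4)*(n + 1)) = n - 4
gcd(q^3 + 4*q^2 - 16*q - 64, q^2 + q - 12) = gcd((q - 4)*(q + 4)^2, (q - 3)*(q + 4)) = q + 4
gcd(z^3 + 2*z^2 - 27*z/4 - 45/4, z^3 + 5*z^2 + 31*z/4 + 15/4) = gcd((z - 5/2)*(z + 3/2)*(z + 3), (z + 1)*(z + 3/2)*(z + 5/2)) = z + 3/2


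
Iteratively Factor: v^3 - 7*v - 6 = (v + 1)*(v^2 - v - 6) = (v - 3)*(v + 1)*(v + 2)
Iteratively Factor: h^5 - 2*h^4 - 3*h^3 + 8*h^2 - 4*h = (h + 2)*(h^4 - 4*h^3 + 5*h^2 - 2*h) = (h - 1)*(h + 2)*(h^3 - 3*h^2 + 2*h) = (h - 2)*(h - 1)*(h + 2)*(h^2 - h) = h*(h - 2)*(h - 1)*(h + 2)*(h - 1)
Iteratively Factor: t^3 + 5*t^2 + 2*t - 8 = (t - 1)*(t^2 + 6*t + 8) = (t - 1)*(t + 4)*(t + 2)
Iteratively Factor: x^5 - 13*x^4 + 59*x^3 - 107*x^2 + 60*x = (x - 3)*(x^4 - 10*x^3 + 29*x^2 - 20*x) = (x - 3)*(x - 1)*(x^3 - 9*x^2 + 20*x) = (x - 4)*(x - 3)*(x - 1)*(x^2 - 5*x) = (x - 5)*(x - 4)*(x - 3)*(x - 1)*(x)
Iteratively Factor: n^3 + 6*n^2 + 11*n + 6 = (n + 2)*(n^2 + 4*n + 3) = (n + 1)*(n + 2)*(n + 3)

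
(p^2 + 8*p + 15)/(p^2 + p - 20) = (p + 3)/(p - 4)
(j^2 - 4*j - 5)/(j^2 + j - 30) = (j + 1)/(j + 6)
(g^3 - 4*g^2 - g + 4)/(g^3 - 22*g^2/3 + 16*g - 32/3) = 3*(g^2 - 1)/(3*g^2 - 10*g + 8)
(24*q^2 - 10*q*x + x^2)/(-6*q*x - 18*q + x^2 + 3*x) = (-4*q + x)/(x + 3)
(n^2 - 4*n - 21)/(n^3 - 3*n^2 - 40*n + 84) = (n + 3)/(n^2 + 4*n - 12)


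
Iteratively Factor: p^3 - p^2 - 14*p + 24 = (p - 3)*(p^2 + 2*p - 8) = (p - 3)*(p + 4)*(p - 2)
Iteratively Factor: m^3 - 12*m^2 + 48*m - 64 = (m - 4)*(m^2 - 8*m + 16) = (m - 4)^2*(m - 4)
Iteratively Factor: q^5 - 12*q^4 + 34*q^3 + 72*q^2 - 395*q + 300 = (q - 5)*(q^4 - 7*q^3 - q^2 + 67*q - 60) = (q - 5)*(q - 4)*(q^3 - 3*q^2 - 13*q + 15) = (q - 5)^2*(q - 4)*(q^2 + 2*q - 3) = (q - 5)^2*(q - 4)*(q - 1)*(q + 3)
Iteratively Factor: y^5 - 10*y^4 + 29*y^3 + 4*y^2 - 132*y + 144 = (y + 2)*(y^4 - 12*y^3 + 53*y^2 - 102*y + 72) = (y - 2)*(y + 2)*(y^3 - 10*y^2 + 33*y - 36) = (y - 3)*(y - 2)*(y + 2)*(y^2 - 7*y + 12) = (y - 3)^2*(y - 2)*(y + 2)*(y - 4)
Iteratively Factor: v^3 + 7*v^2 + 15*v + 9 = (v + 1)*(v^2 + 6*v + 9) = (v + 1)*(v + 3)*(v + 3)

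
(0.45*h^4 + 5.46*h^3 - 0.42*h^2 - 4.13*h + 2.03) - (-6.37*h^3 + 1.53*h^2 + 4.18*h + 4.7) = 0.45*h^4 + 11.83*h^3 - 1.95*h^2 - 8.31*h - 2.67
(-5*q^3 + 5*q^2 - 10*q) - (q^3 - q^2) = -6*q^3 + 6*q^2 - 10*q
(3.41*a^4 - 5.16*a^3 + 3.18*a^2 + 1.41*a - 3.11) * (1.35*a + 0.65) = 4.6035*a^5 - 4.7495*a^4 + 0.939*a^3 + 3.9705*a^2 - 3.282*a - 2.0215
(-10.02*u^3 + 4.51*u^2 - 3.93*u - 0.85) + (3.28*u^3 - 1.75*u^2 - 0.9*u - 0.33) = -6.74*u^3 + 2.76*u^2 - 4.83*u - 1.18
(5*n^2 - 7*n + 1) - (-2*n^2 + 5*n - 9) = 7*n^2 - 12*n + 10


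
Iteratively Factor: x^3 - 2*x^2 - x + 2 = (x - 1)*(x^2 - x - 2) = (x - 1)*(x + 1)*(x - 2)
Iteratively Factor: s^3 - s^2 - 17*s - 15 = (s - 5)*(s^2 + 4*s + 3) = (s - 5)*(s + 1)*(s + 3)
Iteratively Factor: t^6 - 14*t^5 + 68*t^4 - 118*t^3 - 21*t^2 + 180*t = (t - 5)*(t^5 - 9*t^4 + 23*t^3 - 3*t^2 - 36*t) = t*(t - 5)*(t^4 - 9*t^3 + 23*t^2 - 3*t - 36) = t*(t - 5)*(t - 3)*(t^3 - 6*t^2 + 5*t + 12) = t*(t - 5)*(t - 3)^2*(t^2 - 3*t - 4) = t*(t - 5)*(t - 4)*(t - 3)^2*(t + 1)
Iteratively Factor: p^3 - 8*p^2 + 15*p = (p - 5)*(p^2 - 3*p) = (p - 5)*(p - 3)*(p)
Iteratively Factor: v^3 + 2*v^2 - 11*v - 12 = (v + 1)*(v^2 + v - 12) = (v - 3)*(v + 1)*(v + 4)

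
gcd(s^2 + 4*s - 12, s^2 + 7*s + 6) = s + 6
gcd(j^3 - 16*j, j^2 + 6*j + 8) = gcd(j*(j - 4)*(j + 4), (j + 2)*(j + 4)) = j + 4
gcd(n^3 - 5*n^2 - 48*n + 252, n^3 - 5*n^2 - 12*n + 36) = n - 6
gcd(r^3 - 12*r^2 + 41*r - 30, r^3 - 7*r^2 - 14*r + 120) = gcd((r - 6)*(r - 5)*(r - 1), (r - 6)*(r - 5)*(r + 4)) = r^2 - 11*r + 30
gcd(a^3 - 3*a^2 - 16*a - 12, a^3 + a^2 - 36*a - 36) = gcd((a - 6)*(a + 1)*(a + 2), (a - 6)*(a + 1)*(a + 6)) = a^2 - 5*a - 6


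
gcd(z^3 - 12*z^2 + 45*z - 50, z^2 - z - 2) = z - 2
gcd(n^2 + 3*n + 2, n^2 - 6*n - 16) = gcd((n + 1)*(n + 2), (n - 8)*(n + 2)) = n + 2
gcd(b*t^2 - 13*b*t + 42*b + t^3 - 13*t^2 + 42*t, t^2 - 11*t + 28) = t - 7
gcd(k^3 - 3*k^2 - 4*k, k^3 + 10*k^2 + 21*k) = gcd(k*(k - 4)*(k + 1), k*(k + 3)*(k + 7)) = k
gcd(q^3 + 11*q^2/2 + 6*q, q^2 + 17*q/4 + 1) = q + 4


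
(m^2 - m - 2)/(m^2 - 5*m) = (m^2 - m - 2)/(m*(m - 5))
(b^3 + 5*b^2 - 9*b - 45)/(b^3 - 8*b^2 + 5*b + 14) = (b^3 + 5*b^2 - 9*b - 45)/(b^3 - 8*b^2 + 5*b + 14)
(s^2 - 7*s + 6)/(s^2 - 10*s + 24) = (s - 1)/(s - 4)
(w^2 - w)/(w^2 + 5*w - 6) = w/(w + 6)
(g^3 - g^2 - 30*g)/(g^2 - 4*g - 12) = g*(g + 5)/(g + 2)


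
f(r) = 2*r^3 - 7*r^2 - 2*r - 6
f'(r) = 6*r^2 - 14*r - 2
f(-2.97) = -114.20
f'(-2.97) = 92.51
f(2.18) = -22.91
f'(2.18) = -4.01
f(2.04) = -22.23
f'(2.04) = -5.59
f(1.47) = -17.71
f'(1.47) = -9.61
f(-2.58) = -81.78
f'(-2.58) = 74.06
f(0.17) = -6.53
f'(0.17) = -4.21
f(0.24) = -6.86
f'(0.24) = -5.01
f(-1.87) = -39.82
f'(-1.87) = 45.16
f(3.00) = -21.00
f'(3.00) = 10.00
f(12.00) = 2418.00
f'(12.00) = 694.00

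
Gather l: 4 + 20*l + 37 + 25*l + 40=45*l + 81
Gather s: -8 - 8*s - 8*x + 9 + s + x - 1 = -7*s - 7*x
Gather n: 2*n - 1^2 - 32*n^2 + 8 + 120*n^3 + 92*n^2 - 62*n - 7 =120*n^3 + 60*n^2 - 60*n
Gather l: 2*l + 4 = 2*l + 4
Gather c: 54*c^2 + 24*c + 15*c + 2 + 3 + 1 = 54*c^2 + 39*c + 6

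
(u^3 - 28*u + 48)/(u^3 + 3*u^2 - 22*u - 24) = (u - 2)/(u + 1)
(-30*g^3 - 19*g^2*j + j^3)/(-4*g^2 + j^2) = (15*g^2 + 2*g*j - j^2)/(2*g - j)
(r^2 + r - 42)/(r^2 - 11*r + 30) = (r + 7)/(r - 5)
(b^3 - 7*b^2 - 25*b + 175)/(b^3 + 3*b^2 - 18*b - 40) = (b^2 - 12*b + 35)/(b^2 - 2*b - 8)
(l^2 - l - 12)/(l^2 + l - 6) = (l - 4)/(l - 2)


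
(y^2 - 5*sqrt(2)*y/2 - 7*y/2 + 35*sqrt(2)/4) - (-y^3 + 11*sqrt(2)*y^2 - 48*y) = y^3 - 11*sqrt(2)*y^2 + y^2 - 5*sqrt(2)*y/2 + 89*y/2 + 35*sqrt(2)/4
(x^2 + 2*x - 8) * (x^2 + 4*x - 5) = x^4 + 6*x^3 - 5*x^2 - 42*x + 40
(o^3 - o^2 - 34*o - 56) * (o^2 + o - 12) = o^5 - 47*o^3 - 78*o^2 + 352*o + 672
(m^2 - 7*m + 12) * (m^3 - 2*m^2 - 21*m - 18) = m^5 - 9*m^4 + 5*m^3 + 105*m^2 - 126*m - 216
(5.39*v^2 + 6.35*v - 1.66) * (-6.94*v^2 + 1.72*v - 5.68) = -37.4066*v^4 - 34.7982*v^3 - 8.1728*v^2 - 38.9232*v + 9.4288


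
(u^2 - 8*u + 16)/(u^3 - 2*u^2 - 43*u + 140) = (u - 4)/(u^2 + 2*u - 35)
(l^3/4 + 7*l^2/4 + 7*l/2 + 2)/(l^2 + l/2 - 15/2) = (l^3 + 7*l^2 + 14*l + 8)/(2*(2*l^2 + l - 15))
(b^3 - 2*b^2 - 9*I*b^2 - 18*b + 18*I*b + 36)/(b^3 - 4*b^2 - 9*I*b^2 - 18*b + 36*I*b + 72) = (b - 2)/(b - 4)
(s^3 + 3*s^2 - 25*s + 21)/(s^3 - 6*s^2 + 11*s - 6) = (s + 7)/(s - 2)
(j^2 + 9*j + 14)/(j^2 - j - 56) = (j + 2)/(j - 8)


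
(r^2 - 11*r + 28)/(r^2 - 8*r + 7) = (r - 4)/(r - 1)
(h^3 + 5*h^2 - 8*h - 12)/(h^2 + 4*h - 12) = h + 1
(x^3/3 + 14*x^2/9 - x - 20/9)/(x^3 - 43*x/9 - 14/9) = (-3*x^3 - 14*x^2 + 9*x + 20)/(-9*x^3 + 43*x + 14)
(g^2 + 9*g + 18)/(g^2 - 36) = (g + 3)/(g - 6)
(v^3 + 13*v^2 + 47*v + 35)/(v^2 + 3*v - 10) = (v^2 + 8*v + 7)/(v - 2)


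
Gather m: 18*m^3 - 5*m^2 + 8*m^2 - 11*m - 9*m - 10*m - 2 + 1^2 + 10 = 18*m^3 + 3*m^2 - 30*m + 9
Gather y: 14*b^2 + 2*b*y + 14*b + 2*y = 14*b^2 + 14*b + y*(2*b + 2)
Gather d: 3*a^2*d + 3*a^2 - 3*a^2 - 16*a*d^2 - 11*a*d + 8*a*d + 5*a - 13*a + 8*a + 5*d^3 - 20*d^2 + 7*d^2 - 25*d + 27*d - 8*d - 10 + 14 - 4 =5*d^3 + d^2*(-16*a - 13) + d*(3*a^2 - 3*a - 6)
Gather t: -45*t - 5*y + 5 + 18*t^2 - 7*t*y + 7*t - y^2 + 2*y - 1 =18*t^2 + t*(-7*y - 38) - y^2 - 3*y + 4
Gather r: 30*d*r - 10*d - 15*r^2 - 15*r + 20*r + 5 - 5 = -10*d - 15*r^2 + r*(30*d + 5)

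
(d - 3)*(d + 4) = d^2 + d - 12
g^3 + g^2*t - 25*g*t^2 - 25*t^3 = (g - 5*t)*(g + t)*(g + 5*t)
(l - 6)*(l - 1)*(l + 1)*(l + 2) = l^4 - 4*l^3 - 13*l^2 + 4*l + 12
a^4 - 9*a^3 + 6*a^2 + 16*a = a*(a - 8)*(a - 2)*(a + 1)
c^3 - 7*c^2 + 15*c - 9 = (c - 3)^2*(c - 1)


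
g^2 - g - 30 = (g - 6)*(g + 5)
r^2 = r^2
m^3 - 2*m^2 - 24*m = m*(m - 6)*(m + 4)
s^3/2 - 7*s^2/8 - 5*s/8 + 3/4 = (s/2 + 1/2)*(s - 2)*(s - 3/4)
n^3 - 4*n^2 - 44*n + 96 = (n - 8)*(n - 2)*(n + 6)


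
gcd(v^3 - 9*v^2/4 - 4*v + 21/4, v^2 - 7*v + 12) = v - 3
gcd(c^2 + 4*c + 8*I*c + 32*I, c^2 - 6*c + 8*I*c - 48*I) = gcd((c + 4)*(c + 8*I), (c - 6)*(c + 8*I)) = c + 8*I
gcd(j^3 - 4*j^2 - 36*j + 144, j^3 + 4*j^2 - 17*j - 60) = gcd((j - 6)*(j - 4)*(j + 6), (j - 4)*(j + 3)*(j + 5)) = j - 4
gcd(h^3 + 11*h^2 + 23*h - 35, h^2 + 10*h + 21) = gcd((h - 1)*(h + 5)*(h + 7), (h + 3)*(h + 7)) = h + 7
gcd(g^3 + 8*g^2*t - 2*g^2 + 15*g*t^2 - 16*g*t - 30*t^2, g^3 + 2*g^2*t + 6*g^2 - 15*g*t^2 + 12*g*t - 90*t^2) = g + 5*t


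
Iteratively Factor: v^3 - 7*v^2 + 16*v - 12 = (v - 2)*(v^2 - 5*v + 6) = (v - 3)*(v - 2)*(v - 2)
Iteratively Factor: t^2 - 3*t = (t - 3)*(t)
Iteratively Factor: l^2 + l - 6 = (l + 3)*(l - 2)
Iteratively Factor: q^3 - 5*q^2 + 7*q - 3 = (q - 1)*(q^2 - 4*q + 3) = (q - 3)*(q - 1)*(q - 1)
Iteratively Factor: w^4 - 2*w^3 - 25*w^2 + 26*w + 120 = (w - 5)*(w^3 + 3*w^2 - 10*w - 24) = (w - 5)*(w + 4)*(w^2 - w - 6) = (w - 5)*(w + 2)*(w + 4)*(w - 3)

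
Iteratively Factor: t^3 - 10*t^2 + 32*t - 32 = (t - 4)*(t^2 - 6*t + 8) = (t - 4)^2*(t - 2)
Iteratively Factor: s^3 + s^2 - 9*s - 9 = (s + 1)*(s^2 - 9) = (s + 1)*(s + 3)*(s - 3)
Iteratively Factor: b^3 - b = (b - 1)*(b^2 + b) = b*(b - 1)*(b + 1)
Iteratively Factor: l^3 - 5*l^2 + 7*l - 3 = (l - 1)*(l^2 - 4*l + 3) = (l - 1)^2*(l - 3)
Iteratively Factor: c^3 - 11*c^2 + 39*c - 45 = (c - 3)*(c^2 - 8*c + 15) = (c - 5)*(c - 3)*(c - 3)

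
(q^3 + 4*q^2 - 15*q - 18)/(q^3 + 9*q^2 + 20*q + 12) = (q - 3)/(q + 2)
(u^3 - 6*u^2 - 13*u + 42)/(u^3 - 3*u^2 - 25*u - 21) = (u - 2)/(u + 1)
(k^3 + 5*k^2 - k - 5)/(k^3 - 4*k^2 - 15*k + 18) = (k^2 + 6*k + 5)/(k^2 - 3*k - 18)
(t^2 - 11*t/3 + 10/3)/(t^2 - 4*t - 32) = (-3*t^2 + 11*t - 10)/(3*(-t^2 + 4*t + 32))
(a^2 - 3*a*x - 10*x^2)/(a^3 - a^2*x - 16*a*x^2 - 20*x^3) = 1/(a + 2*x)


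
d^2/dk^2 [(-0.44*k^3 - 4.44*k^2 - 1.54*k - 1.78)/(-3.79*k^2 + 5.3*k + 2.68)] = (-7.105427357601e-15*k^5 + 5.6843418860808e-14*k^4 + 256.271524*k^3 + 461.494956*k^2 - 101.715096*k + 156.191424)/(54.439939*k^6 - 228.38919*k^5 + 203.895936*k^4 + 174.12196*k^3 - 144.179712*k^2 - 114.20016*k - 19.248832)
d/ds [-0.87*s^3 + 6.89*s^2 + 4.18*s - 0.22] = -2.61*s^2 + 13.78*s + 4.18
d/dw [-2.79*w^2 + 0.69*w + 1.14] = 0.69 - 5.58*w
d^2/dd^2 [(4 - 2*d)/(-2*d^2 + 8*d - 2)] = 2*(3*(2 - d)*(d^2 - 4*d + 1) + 4*(d - 2)^3)/(d^2 - 4*d + 1)^3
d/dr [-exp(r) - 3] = -exp(r)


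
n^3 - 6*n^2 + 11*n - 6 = (n - 3)*(n - 2)*(n - 1)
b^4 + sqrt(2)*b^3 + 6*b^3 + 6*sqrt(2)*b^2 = b^2*(b + 6)*(b + sqrt(2))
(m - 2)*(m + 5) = m^2 + 3*m - 10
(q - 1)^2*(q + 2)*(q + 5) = q^4 + 5*q^3 - 3*q^2 - 13*q + 10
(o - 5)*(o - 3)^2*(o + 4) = o^4 - 7*o^3 - 5*o^2 + 111*o - 180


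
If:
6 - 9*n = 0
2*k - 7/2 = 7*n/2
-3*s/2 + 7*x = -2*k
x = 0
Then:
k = 35/12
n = 2/3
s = 35/9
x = 0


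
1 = 1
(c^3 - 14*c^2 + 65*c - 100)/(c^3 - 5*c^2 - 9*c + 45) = (c^2 - 9*c + 20)/(c^2 - 9)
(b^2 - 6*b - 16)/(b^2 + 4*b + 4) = (b - 8)/(b + 2)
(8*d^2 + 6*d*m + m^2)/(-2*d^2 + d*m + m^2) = (-4*d - m)/(d - m)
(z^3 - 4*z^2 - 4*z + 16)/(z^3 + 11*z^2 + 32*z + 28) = (z^2 - 6*z + 8)/(z^2 + 9*z + 14)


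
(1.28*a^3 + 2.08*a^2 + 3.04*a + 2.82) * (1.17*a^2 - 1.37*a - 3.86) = 1.4976*a^5 + 0.679999999999999*a^4 - 4.2336*a^3 - 8.8942*a^2 - 15.5978*a - 10.8852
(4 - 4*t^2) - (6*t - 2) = -4*t^2 - 6*t + 6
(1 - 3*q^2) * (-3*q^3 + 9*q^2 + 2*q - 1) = 9*q^5 - 27*q^4 - 9*q^3 + 12*q^2 + 2*q - 1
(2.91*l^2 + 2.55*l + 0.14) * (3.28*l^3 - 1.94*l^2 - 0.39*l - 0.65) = 9.5448*l^5 + 2.7186*l^4 - 5.6227*l^3 - 3.1576*l^2 - 1.7121*l - 0.091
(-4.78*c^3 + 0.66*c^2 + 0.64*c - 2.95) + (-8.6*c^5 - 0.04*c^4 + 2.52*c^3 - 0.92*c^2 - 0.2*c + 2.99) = -8.6*c^5 - 0.04*c^4 - 2.26*c^3 - 0.26*c^2 + 0.44*c + 0.04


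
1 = 1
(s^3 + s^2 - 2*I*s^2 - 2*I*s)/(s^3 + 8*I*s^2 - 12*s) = (s^2 + s - 2*I*s - 2*I)/(s^2 + 8*I*s - 12)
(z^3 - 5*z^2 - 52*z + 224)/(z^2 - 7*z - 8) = (z^2 + 3*z - 28)/(z + 1)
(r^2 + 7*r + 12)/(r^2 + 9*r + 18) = (r + 4)/(r + 6)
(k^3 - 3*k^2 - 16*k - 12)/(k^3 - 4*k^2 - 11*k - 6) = (k + 2)/(k + 1)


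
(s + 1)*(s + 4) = s^2 + 5*s + 4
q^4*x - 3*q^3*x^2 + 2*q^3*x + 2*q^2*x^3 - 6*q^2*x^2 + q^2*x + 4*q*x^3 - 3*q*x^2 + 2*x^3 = (q + 1)*(q - 2*x)*(q - x)*(q*x + x)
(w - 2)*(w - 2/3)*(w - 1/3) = w^3 - 3*w^2 + 20*w/9 - 4/9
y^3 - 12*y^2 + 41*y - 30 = (y - 6)*(y - 5)*(y - 1)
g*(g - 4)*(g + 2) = g^3 - 2*g^2 - 8*g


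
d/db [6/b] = -6/b^2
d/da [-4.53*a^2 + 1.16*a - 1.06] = 1.16 - 9.06*a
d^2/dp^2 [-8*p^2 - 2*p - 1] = -16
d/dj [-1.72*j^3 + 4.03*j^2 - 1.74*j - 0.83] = -5.16*j^2 + 8.06*j - 1.74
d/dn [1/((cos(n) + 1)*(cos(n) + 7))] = 2*(cos(n) + 4)*sin(n)/((cos(n) + 1)^2*(cos(n) + 7)^2)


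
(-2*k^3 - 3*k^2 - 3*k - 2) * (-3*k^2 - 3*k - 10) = 6*k^5 + 15*k^4 + 38*k^3 + 45*k^2 + 36*k + 20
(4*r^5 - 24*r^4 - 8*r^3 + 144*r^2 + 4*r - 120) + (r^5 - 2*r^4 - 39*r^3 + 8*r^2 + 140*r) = 5*r^5 - 26*r^4 - 47*r^3 + 152*r^2 + 144*r - 120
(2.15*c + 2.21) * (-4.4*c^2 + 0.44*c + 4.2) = -9.46*c^3 - 8.778*c^2 + 10.0024*c + 9.282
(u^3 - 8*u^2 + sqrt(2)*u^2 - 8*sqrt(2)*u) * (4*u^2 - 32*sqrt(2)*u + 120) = 4*u^5 - 28*sqrt(2)*u^4 - 32*u^4 + 56*u^3 + 224*sqrt(2)*u^3 - 448*u^2 + 120*sqrt(2)*u^2 - 960*sqrt(2)*u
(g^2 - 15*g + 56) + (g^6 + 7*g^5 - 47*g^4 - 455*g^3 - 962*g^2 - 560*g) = g^6 + 7*g^5 - 47*g^4 - 455*g^3 - 961*g^2 - 575*g + 56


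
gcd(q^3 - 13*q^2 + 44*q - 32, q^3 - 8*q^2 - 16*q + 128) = q^2 - 12*q + 32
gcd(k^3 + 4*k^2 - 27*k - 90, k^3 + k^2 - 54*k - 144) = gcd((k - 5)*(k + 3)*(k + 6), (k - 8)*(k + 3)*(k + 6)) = k^2 + 9*k + 18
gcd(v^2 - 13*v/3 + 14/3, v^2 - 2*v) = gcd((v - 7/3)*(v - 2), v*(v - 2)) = v - 2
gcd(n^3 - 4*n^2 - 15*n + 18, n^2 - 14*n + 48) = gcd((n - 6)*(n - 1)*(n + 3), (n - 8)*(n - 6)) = n - 6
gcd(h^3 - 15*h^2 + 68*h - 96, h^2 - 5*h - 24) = h - 8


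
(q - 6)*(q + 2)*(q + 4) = q^3 - 28*q - 48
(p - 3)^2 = p^2 - 6*p + 9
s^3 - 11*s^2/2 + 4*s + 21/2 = (s - 7/2)*(s - 3)*(s + 1)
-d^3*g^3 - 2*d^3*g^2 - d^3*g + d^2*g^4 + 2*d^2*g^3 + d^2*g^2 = g*(-d + g)*(d*g + d)^2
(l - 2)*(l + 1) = l^2 - l - 2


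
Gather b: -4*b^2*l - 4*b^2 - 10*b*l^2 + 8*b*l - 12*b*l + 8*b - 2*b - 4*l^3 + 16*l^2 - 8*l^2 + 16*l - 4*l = b^2*(-4*l - 4) + b*(-10*l^2 - 4*l + 6) - 4*l^3 + 8*l^2 + 12*l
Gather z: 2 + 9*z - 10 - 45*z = -36*z - 8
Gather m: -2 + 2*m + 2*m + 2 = 4*m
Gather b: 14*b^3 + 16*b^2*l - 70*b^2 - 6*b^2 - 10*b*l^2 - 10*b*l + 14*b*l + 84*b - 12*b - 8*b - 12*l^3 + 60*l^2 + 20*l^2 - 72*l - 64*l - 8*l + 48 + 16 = 14*b^3 + b^2*(16*l - 76) + b*(-10*l^2 + 4*l + 64) - 12*l^3 + 80*l^2 - 144*l + 64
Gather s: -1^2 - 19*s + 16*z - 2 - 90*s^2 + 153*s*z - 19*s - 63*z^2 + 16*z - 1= -90*s^2 + s*(153*z - 38) - 63*z^2 + 32*z - 4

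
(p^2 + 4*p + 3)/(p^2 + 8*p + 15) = (p + 1)/(p + 5)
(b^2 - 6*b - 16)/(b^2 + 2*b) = (b - 8)/b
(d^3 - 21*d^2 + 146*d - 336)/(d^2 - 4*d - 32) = (d^2 - 13*d + 42)/(d + 4)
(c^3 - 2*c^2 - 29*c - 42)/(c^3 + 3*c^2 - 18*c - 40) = (c^2 - 4*c - 21)/(c^2 + c - 20)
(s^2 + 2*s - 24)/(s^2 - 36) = (s - 4)/(s - 6)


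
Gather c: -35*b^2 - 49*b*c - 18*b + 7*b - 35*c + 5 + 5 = -35*b^2 - 11*b + c*(-49*b - 35) + 10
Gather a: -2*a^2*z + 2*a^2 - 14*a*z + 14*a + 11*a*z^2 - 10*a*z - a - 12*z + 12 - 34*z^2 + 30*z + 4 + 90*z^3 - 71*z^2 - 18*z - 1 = a^2*(2 - 2*z) + a*(11*z^2 - 24*z + 13) + 90*z^3 - 105*z^2 + 15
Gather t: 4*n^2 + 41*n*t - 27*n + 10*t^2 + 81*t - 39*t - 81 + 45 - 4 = 4*n^2 - 27*n + 10*t^2 + t*(41*n + 42) - 40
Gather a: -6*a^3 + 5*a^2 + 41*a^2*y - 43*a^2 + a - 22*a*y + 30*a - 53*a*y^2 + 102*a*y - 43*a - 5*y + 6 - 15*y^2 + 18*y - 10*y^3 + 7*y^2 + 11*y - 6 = -6*a^3 + a^2*(41*y - 38) + a*(-53*y^2 + 80*y - 12) - 10*y^3 - 8*y^2 + 24*y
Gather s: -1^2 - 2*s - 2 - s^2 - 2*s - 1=-s^2 - 4*s - 4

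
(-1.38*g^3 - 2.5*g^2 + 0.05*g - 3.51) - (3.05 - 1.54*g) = -1.38*g^3 - 2.5*g^2 + 1.59*g - 6.56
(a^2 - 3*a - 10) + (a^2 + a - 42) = 2*a^2 - 2*a - 52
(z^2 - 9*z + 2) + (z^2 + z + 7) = 2*z^2 - 8*z + 9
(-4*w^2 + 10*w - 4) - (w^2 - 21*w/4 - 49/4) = -5*w^2 + 61*w/4 + 33/4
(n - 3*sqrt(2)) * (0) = 0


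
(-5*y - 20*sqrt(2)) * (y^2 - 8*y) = -5*y^3 - 20*sqrt(2)*y^2 + 40*y^2 + 160*sqrt(2)*y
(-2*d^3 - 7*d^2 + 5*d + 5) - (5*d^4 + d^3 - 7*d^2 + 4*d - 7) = -5*d^4 - 3*d^3 + d + 12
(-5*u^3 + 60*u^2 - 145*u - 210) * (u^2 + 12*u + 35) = -5*u^5 + 400*u^3 + 150*u^2 - 7595*u - 7350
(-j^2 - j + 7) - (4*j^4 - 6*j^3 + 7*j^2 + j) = -4*j^4 + 6*j^3 - 8*j^2 - 2*j + 7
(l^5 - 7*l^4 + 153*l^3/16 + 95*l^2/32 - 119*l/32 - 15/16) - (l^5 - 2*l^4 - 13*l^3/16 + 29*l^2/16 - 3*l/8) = -5*l^4 + 83*l^3/8 + 37*l^2/32 - 107*l/32 - 15/16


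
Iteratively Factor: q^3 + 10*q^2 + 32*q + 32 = (q + 2)*(q^2 + 8*q + 16) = (q + 2)*(q + 4)*(q + 4)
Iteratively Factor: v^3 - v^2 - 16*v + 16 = (v - 1)*(v^2 - 16) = (v - 1)*(v + 4)*(v - 4)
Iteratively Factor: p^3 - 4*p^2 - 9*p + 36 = (p - 3)*(p^2 - p - 12) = (p - 3)*(p + 3)*(p - 4)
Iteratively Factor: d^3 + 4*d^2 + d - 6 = (d + 2)*(d^2 + 2*d - 3) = (d - 1)*(d + 2)*(d + 3)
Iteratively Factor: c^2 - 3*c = (c)*(c - 3)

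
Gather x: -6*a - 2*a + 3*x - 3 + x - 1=-8*a + 4*x - 4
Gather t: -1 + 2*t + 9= 2*t + 8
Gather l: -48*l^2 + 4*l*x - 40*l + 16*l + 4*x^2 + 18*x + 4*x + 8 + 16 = -48*l^2 + l*(4*x - 24) + 4*x^2 + 22*x + 24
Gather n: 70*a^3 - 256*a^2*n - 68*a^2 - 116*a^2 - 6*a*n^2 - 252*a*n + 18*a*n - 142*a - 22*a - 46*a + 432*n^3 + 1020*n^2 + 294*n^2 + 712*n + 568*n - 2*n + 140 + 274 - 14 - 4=70*a^3 - 184*a^2 - 210*a + 432*n^3 + n^2*(1314 - 6*a) + n*(-256*a^2 - 234*a + 1278) + 396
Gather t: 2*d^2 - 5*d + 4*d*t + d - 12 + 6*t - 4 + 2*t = 2*d^2 - 4*d + t*(4*d + 8) - 16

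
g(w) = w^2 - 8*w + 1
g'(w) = 2*w - 8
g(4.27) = -14.93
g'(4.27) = 0.54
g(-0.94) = 9.40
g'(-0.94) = -9.88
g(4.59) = -14.65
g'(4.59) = 1.18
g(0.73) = -4.31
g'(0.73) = -6.54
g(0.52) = -2.89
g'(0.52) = -6.96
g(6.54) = -8.55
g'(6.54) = 5.08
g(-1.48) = 15.03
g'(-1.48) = -10.96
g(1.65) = -9.48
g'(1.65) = -4.70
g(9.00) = 10.00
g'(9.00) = 10.00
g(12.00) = 49.00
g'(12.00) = 16.00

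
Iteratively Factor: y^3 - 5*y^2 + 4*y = (y - 1)*(y^2 - 4*y) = (y - 4)*(y - 1)*(y)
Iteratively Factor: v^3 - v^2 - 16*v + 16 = (v + 4)*(v^2 - 5*v + 4) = (v - 4)*(v + 4)*(v - 1)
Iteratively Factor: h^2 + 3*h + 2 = (h + 2)*(h + 1)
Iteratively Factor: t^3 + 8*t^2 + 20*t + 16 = (t + 2)*(t^2 + 6*t + 8) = (t + 2)*(t + 4)*(t + 2)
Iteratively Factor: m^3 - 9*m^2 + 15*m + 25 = (m - 5)*(m^2 - 4*m - 5) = (m - 5)^2*(m + 1)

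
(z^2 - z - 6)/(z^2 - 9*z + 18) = (z + 2)/(z - 6)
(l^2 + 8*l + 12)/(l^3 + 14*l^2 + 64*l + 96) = (l + 2)/(l^2 + 8*l + 16)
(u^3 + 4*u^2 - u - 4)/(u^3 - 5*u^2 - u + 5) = (u + 4)/(u - 5)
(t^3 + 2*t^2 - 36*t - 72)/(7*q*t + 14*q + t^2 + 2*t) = (t^2 - 36)/(7*q + t)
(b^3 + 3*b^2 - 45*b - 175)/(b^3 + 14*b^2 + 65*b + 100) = (b - 7)/(b + 4)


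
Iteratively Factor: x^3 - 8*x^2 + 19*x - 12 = (x - 3)*(x^2 - 5*x + 4) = (x - 3)*(x - 1)*(x - 4)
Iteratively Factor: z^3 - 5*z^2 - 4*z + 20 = (z + 2)*(z^2 - 7*z + 10) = (z - 5)*(z + 2)*(z - 2)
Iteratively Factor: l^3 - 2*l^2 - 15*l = (l + 3)*(l^2 - 5*l) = (l - 5)*(l + 3)*(l)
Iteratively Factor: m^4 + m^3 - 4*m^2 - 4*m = (m + 2)*(m^3 - m^2 - 2*m) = m*(m + 2)*(m^2 - m - 2) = m*(m - 2)*(m + 2)*(m + 1)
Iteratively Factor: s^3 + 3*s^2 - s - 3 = (s + 1)*(s^2 + 2*s - 3) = (s - 1)*(s + 1)*(s + 3)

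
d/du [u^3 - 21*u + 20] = 3*u^2 - 21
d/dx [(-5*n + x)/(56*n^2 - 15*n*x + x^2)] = (56*n^2 - 15*n*x + x^2 - (5*n - x)*(15*n - 2*x))/(56*n^2 - 15*n*x + x^2)^2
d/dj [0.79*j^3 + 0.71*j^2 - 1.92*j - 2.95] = 2.37*j^2 + 1.42*j - 1.92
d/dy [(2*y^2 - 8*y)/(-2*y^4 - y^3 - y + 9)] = 2*(y*(y - 4)*(8*y^3 + 3*y^2 + 1) + 2*(2 - y)*(2*y^4 + y^3 + y - 9))/(2*y^4 + y^3 + y - 9)^2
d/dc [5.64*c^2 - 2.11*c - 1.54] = 11.28*c - 2.11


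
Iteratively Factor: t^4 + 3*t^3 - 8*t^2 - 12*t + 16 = (t + 4)*(t^3 - t^2 - 4*t + 4) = (t - 2)*(t + 4)*(t^2 + t - 2) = (t - 2)*(t + 2)*(t + 4)*(t - 1)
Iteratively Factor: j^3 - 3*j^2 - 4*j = (j + 1)*(j^2 - 4*j) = (j - 4)*(j + 1)*(j)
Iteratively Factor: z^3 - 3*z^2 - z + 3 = (z - 3)*(z^2 - 1) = (z - 3)*(z + 1)*(z - 1)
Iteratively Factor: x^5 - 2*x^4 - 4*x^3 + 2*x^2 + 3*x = (x + 1)*(x^4 - 3*x^3 - x^2 + 3*x) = x*(x + 1)*(x^3 - 3*x^2 - x + 3) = x*(x - 1)*(x + 1)*(x^2 - 2*x - 3) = x*(x - 1)*(x + 1)^2*(x - 3)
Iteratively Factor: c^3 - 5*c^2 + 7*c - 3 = (c - 1)*(c^2 - 4*c + 3) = (c - 1)^2*(c - 3)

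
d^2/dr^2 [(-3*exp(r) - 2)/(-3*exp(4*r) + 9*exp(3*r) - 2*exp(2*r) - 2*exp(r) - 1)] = (243*exp(8*r) - 603*exp(7*r) - 234*exp(6*r) + 1278*exp(5*r) - 378*exp(4*r) + 203*exp(3*r) + 150*exp(2*r) - 14*exp(r) - 1)*exp(r)/(27*exp(12*r) - 243*exp(11*r) + 783*exp(10*r) - 999*exp(9*r) + 225*exp(8*r) + 288*exp(7*r) + 107*exp(6*r) - 156*exp(5*r) - 63*exp(4*r) + 5*exp(3*r) + 18*exp(2*r) + 6*exp(r) + 1)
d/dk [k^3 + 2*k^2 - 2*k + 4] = 3*k^2 + 4*k - 2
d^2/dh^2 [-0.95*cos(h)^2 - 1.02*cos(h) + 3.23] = 1.02*cos(h) + 1.9*cos(2*h)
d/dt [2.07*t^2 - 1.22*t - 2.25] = 4.14*t - 1.22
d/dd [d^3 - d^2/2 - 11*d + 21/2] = 3*d^2 - d - 11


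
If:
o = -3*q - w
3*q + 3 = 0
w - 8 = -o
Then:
No Solution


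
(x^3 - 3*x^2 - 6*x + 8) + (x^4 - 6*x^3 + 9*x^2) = x^4 - 5*x^3 + 6*x^2 - 6*x + 8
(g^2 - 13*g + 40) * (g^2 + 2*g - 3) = g^4 - 11*g^3 + 11*g^2 + 119*g - 120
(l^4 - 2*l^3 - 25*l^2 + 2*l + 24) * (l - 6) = l^5 - 8*l^4 - 13*l^3 + 152*l^2 + 12*l - 144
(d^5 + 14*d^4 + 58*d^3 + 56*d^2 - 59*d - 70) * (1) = d^5 + 14*d^4 + 58*d^3 + 56*d^2 - 59*d - 70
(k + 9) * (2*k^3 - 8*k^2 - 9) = 2*k^4 + 10*k^3 - 72*k^2 - 9*k - 81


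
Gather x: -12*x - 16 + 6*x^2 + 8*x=6*x^2 - 4*x - 16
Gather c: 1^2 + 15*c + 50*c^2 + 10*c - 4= 50*c^2 + 25*c - 3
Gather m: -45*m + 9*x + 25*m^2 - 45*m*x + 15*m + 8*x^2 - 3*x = 25*m^2 + m*(-45*x - 30) + 8*x^2 + 6*x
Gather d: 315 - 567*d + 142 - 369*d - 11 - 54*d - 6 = 440 - 990*d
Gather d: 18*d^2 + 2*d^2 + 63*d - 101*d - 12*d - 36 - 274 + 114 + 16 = 20*d^2 - 50*d - 180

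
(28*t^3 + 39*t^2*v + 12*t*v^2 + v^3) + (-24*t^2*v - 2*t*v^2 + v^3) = 28*t^3 + 15*t^2*v + 10*t*v^2 + 2*v^3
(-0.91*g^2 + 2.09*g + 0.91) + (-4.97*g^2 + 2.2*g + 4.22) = -5.88*g^2 + 4.29*g + 5.13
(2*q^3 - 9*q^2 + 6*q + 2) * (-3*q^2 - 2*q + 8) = -6*q^5 + 23*q^4 + 16*q^3 - 90*q^2 + 44*q + 16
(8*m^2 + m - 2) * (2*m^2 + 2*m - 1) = 16*m^4 + 18*m^3 - 10*m^2 - 5*m + 2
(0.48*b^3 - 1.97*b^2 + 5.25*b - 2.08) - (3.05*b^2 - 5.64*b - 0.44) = 0.48*b^3 - 5.02*b^2 + 10.89*b - 1.64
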